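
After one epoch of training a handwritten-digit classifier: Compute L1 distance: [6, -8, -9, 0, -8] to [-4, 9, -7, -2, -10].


d = |6+ 4| + |-8-9| + |-9+ 7| + |0+ 2| + |-8+ 10|
  = 10 + 17 + 2 + 2 + 2
  = 33

33


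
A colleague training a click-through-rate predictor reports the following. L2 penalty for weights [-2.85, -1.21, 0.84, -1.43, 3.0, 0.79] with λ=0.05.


‖w‖₂² = (-2.85)² + (-1.21)² + (0.84)² + (-1.43)² + (3.0)² + (0.79)²
     = 8.1225 + 1.4641 + 0.7056 + 2.0449 + 9 + 0.6241
     = 21.9612
λ·‖w‖₂² = 0.05·21.9612 = 1.09806

1.09806


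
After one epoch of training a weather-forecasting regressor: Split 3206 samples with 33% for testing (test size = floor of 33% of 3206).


Test = ⌊3206·33/100⌋ = 1057
Train = 3206 - 1057 = 2149

Train: 2149, Test: 1057


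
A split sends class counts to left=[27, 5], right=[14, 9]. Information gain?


Parent = [41, 14], H_parent = 0.8184
H_left = 0.6253 (n=32), H_right = 0.9656 (n=23)
H_children = (32/55)·0.6253 + (23/55)·0.9656 = 0.7676
IG = 0.8184 - 0.7676 = 0.0508

0.0508


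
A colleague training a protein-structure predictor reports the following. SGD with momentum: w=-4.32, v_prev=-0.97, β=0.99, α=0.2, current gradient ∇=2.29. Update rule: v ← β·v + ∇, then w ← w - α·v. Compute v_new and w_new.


v_new = 0.99·-0.97 + 2.29 = -0.9603 + 2.29 = 1.3297
w_new = -4.32 - 0.2·1.3297 = -4.32 - 0.26594 = -4.58594

v_new=1.3297, w_new=-4.58594


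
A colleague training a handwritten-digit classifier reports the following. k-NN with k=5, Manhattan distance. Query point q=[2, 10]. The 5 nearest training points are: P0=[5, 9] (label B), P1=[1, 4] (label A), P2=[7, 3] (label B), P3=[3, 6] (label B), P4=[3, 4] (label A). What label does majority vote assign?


d(q,P0) = 4  (label B)
d(q,P1) = 7  (label A)
d(q,P2) = 12  (label B)
d(q,P3) = 5  (label B)
d(q,P4) = 7  (label A)
Votes: A=2, B=3
Majority → B

B


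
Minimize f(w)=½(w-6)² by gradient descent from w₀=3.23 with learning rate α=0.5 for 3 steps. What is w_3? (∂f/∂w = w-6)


step 1: grad = 3.23-6 = -2.77; w = 3.23 - 0.5·(-2.77) = 4.615
step 2: grad = 4.615-6 = -1.385; w = 4.615 - 0.5·(-1.385) = 5.3075
step 3: grad = 5.3075-6 = -0.6925; w = 5.3075 - 0.5·(-0.6925) = 5.65375

5.65375


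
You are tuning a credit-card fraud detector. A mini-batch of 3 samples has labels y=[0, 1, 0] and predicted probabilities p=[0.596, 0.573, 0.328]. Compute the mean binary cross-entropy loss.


L[0] = -ln(1-0.596) = -ln(0.404) = 0.9063
L[1] = -ln(0.573) = 0.5569
L[2] = -ln(1-0.328) = -ln(0.672) = 0.3975
mean = (0.9063 + 0.5569 + 0.3975)/3 = 0.6202

0.6202


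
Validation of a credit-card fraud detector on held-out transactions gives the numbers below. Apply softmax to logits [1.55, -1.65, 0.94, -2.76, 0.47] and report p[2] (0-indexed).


Exponentials: e^1.55=4.7115, e^-1.65=0.192, e^0.94=2.56, e^-2.76=0.0633, e^0.47=1.6
Sum = 9.1268
Softmax = [0.5162, 0.021, 0.2805, 0.0069, 0.1753]
p[2] = 2.56/9.1268 = 0.2805

0.2805


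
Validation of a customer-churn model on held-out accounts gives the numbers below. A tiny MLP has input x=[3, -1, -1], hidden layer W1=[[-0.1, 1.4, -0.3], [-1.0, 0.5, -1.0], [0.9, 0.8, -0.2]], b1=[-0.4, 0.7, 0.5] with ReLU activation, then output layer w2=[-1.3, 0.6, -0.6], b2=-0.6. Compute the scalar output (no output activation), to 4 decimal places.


z1[0] = (-0.1)·(3) + (1.4)·(-1) + (-0.3)·(-1) - 0.4 = -1.8
z1[1] = (-1.0)·(3) + (0.5)·(-1) + (-1.0)·(-1) + 0.7 = -1.8
z1[2] = (0.9)·(3) + (0.8)·(-1) + (-0.2)·(-1) + 0.5 = 2.6
h = ReLU(z1) = [0.0, 0.0, 2.6]
output = (-1.3)·(0.0) + (0.6)·(0.0) + (-0.6)·(2.6) - 0.6 = -2.16

-2.16


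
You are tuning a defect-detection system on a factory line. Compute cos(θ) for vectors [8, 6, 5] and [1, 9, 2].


A·B = 8·1 + 6·9 + 5·2 = 72
‖A‖ = √125 = 11.1803, ‖B‖ = √86 = 9.2736
cos = 72/(√125·√86) = 72/√10750 = 0.6944

0.6944


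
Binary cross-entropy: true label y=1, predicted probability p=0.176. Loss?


BCE = -[y·ln(p) + (1-y)·ln(1-p)]
= -1·ln(0.176) - 0
= -ln(0.176) = 1.7373

1.7373


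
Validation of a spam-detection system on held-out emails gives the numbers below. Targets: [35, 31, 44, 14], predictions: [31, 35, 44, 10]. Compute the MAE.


Absolute errors: |35-31|=4, |31-35|=4, |44-44|=0, |14-10|=4
Sum = 12
MAE = 12/4 = 3

3


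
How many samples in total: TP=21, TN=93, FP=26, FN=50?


Total = TP + TN + FP + FN
= 21 + 93 + 26 + 50
= 190
(Predicted positive: 47, predicted negative: 143)

190


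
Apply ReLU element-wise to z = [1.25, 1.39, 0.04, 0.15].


ReLU(1.25) = max(0, 1.25) = 1.25
ReLU(1.39) = max(0, 1.39) = 1.39
ReLU(0.04) = max(0, 0.04) = 0.04
ReLU(0.15) = max(0, 0.15) = 0.15
result = [1.25, 1.39, 0.04, 0.15]

[1.25, 1.39, 0.04, 0.15]


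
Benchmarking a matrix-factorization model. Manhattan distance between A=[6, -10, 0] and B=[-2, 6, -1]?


d = |6+ 2| + |-10-6| + |0+ 1|
  = 8 + 16 + 1
  = 25

25


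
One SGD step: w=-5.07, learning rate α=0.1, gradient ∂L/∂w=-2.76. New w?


w_new = w - α·∇
= -5.07 - 0.1·-2.76
= -5.07 + 0.276
= -4.794

-4.794


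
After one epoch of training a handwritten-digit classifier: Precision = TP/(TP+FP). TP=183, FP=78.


Precision = TP/(TP+FP)
= 183/(183+78)
= 183/261 = 70.11%

70.11%


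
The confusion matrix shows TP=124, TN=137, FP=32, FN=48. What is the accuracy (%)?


Accuracy = (TP+TN)/(TP+TN+FP+FN)
= (124+137)/(341)
= 261/341 = 76.54%

76.54%


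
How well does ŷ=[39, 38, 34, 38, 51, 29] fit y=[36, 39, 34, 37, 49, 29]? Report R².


ȳ = 37.3333
SS_res = Σ(y-ŷ)² = 15
SS_tot = Σ(y-ȳ)² = 221.33
R² = 1 - SS_res/SS_tot = 1 - 0.0678 = 0.9322

0.9322


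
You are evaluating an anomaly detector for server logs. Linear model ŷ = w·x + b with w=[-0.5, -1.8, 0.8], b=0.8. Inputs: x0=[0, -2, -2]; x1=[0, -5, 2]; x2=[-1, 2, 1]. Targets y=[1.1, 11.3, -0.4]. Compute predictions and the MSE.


ŷ0 = (-0.5)·(0) + (-1.8)·(-2) + (0.8)·(-2) + 0.8 = 2.8
ŷ1 = (-0.5)·(0) + (-1.8)·(-5) + (0.8)·(2) + 0.8 = 11.4
ŷ2 = (-0.5)·(-1) + (-1.8)·(2) + (0.8)·(1) + 0.8 = -1.5
errors² = [2.89, 0.01, 1.21]
MSE = 4.1100/3 = 1.37

1.37


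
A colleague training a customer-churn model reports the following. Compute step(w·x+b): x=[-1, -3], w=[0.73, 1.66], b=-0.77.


z = (-1)·(0.73) + (-3)·(1.66) - 0.77
  = -6.48
step(z) = 0 (z<0)

0


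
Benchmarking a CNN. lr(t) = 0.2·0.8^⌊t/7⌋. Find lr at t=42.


n_drops = ⌊42/7⌋ = 6
lr = 0.2·0.8^6 = 0.2·0.262144 = 0.0524288

0.0524288


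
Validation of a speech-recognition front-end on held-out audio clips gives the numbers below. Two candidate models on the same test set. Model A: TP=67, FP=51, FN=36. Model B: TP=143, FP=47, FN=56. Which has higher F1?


Model A: P=67/118=0.5678, R=67/103=0.6505, F1=2PR/(P+R)=2TP/(2TP+FP+FN)=134/221=0.6063
Model B: P=143/190=0.7526, R=143/199=0.7186, F1=2PR/(P+R)=2TP/(2TP+FP+FN)=286/389=0.7352
0.6063 < 0.7352 → Model B

Model B


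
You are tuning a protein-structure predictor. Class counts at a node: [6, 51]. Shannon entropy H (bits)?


Probabilities: [6/57, 51/57] ≈ [0.1053, 0.8947]
H = -((6/57)·log₂(6/57) + (51/57)·log₂(51/57))
  = 0.4855 bits

0.4855 bits


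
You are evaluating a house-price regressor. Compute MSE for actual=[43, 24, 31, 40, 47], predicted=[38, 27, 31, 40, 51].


Squared errors: (43-38)²=25, (24-27)²=9, (31-31)²=0, (40-40)²=0, (47-51)²=16
Sum = 50
MSE = 50/5 = 10

10


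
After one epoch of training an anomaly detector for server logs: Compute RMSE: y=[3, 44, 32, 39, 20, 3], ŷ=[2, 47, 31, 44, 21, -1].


MSE = 53/6 = 8.8333
RMSE = √(53/6) = 2.9721

2.9721


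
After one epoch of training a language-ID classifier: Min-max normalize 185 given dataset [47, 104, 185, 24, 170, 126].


min=24, max=185
(185-24)/(185-24) = 161/161 = 1.0

1.0


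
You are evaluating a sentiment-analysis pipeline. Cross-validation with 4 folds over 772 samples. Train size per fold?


Fold size = 772/4 = 193
Training per fold = 772 - 193 = 579

579


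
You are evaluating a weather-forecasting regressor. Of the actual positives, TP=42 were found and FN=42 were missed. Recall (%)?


Recall = TP/(TP+FN)
= 42/(42+42)
= 42/84 = 50.0%

50.0%


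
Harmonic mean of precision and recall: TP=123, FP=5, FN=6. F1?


Precision = 123/128 = 0.9609
Recall = 123/129 = 0.9535
F1 = 2·P·R/(P+R) = 2·TP/(2·TP+FP+FN) = 246/(246+5+6) = 246/257 = 0.9572

0.9572


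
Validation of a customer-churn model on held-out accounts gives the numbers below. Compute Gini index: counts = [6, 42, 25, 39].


Probabilities: [6/112, 42/112, 25/112, 39/112] ≈ [0.0536, 0.375, 0.2232, 0.3482]
Σpᵢ² = (36 + 1764 + 625 + 1521)/112² = 3946/12544
Gini = 1 - Σpᵢ² = 1 - 3946/12544 = 0.6854

0.6854


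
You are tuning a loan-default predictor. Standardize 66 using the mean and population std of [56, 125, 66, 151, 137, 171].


μ = 117.6667, σ = 42.535
z = (66 - 117.6667)/42.535 = -1.2147

-1.2147


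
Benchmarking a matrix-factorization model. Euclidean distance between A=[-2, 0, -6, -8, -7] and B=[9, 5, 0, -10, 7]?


d = √((-2-9)² + (0-5)² + (-6-0)² + (-8+ 10)² + (-7-7)²)
  = √(121 + 25 + 36 + 4 + 196)
  = √382 = 19.5448

19.5448


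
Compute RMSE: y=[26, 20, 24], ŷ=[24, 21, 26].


MSE = 9/3 = 3
RMSE = √(9/3) = 1.7321

1.7321


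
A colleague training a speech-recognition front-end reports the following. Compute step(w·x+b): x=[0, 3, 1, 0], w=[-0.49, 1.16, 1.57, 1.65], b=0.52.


z = (0)·(-0.49) + (3)·(1.16) + (1)·(1.57) + (0)·(1.65) + 0.52
  = 5.57
step(z) = 1 (z≥0)

1


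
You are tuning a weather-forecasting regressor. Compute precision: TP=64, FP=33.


Precision = TP/(TP+FP)
= 64/(64+33)
= 64/97 = 65.98%

65.98%


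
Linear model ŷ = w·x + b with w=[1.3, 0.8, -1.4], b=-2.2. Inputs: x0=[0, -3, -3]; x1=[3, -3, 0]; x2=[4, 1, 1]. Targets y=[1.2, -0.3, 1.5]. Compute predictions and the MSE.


ŷ0 = (1.3)·(0) + (0.8)·(-3) + (-1.4)·(-3) - 2.2 = -0.4
ŷ1 = (1.3)·(3) + (0.8)·(-3) + (-1.4)·(0) - 2.2 = -0.7
ŷ2 = (1.3)·(4) + (0.8)·(1) + (-1.4)·(1) - 2.2 = 2.4
errors² = [2.56, 0.16, 0.81]
MSE = 3.5300/3 = 1.1767

1.1767


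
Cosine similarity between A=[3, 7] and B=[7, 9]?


A·B = 3·7 + 7·9 = 84
‖A‖ = √58 = 7.6158, ‖B‖ = √130 = 11.4018
cos = 84/(√58·√130) = 84/√7540 = 0.9674

0.9674


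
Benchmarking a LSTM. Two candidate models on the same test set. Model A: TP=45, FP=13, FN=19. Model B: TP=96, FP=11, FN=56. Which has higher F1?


Model A: P=45/58=0.7759, R=45/64=0.7031, F1=2PR/(P+R)=2TP/(2TP+FP+FN)=90/122=0.7377
Model B: P=96/107=0.8972, R=96/152=0.6316, F1=2PR/(P+R)=2TP/(2TP+FP+FN)=192/259=0.7413
0.7377 < 0.7413 → Model B

Model B


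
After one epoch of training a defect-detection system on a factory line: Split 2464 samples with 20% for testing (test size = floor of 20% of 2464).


Test = ⌊2464·20/100⌋ = 492
Train = 2464 - 492 = 1972

Train: 1972, Test: 492


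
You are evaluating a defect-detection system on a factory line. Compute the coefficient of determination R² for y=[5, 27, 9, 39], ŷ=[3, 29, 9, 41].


ȳ = 20
SS_res = Σ(y-ŷ)² = 12
SS_tot = Σ(y-ȳ)² = 756
R² = 1 - SS_res/SS_tot = 1 - 0.0159 = 0.9841

0.9841


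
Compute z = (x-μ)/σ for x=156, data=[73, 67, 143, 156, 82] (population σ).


μ = 104.2, σ = 37.5201
z = (156 - 104.2)/37.5201 = 1.3806

1.3806


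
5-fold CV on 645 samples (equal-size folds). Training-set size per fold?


Fold size = 645/5 = 129
Training per fold = 645 - 129 = 516

516


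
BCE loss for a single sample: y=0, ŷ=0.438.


BCE = -[y·ln(p) + (1-y)·ln(1-p)]
= -0 - 1·ln(1-0.438)
= -ln(0.562) = 0.5763

0.5763


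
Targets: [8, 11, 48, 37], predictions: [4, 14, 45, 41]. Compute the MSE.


Squared errors: (8-4)²=16, (11-14)²=9, (48-45)²=9, (37-41)²=16
Sum = 50
MSE = 50/4 = 25/2

25/2


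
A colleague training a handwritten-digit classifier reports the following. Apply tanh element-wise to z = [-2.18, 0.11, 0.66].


tanh(-2.18) = -0.9748
tanh(0.11) = 0.1096
tanh(0.66) = 0.5784
result = [-0.9748, 0.1096, 0.5784]

[-0.9748, 0.1096, 0.5784]


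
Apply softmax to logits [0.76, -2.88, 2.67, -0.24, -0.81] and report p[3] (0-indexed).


Exponentials: e^0.76=2.1383, e^-2.88=0.0561, e^2.67=14.44, e^-0.24=0.7866, e^-0.81=0.4449
Sum = 17.8659
Softmax = [0.1197, 0.0031, 0.8082, 0.044, 0.0249]
p[3] = 0.7866/17.8659 = 0.044

0.044


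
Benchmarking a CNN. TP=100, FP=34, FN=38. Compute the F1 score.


Precision = 100/134 = 0.7463
Recall = 100/138 = 0.7246
F1 = 2·P·R/(P+R) = 2·TP/(2·TP+FP+FN) = 200/(200+34+38) = 200/272 = 0.7353

0.7353


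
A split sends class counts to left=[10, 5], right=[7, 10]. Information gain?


Parent = [17, 15], H_parent = 0.9972
H_left = 0.9183 (n=15), H_right = 0.9774 (n=17)
H_children = (15/32)·0.9183 + (17/32)·0.9774 = 0.9497
IG = 0.9972 - 0.9497 = 0.0475

0.0475


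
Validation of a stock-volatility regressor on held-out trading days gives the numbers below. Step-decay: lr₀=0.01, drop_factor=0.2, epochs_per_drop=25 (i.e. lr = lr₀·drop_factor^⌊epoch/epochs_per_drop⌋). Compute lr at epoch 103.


n_drops = ⌊103/25⌋ = 4
lr = 0.01·0.2^4 = 0.01·0.0016 = 0.000016

0.000016


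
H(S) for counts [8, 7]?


Probabilities: [8/15, 7/15] ≈ [0.5333, 0.4667]
H = -((8/15)·log₂(8/15) + (7/15)·log₂(7/15))
  = 0.9968 bits

0.9968 bits


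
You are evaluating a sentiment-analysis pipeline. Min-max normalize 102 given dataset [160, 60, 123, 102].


min=60, max=160
(102-60)/(160-60) = 42/100 = 0.42

0.42


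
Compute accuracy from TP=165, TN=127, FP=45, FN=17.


Accuracy = (TP+TN)/(TP+TN+FP+FN)
= (165+127)/(354)
= 292/354 = 82.49%

82.49%


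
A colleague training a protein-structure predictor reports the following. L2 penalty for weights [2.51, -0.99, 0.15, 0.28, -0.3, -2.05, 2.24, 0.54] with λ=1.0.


‖w‖₂² = (2.51)² + (-0.99)² + (0.15)² + (0.28)² + (-0.3)² + (-2.05)² + (2.24)² + (0.54)²
     = 6.3001 + 0.9801 + 0.0225 + 0.0784 + 0.09 + 4.2025 + 5.0176 + 0.2916
     = 16.9828
λ·‖w‖₂² = 1.0·16.9828 = 16.9828

16.9828


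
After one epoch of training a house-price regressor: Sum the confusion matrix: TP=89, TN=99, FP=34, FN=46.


Total = TP + TN + FP + FN
= 89 + 99 + 34 + 46
= 268
(Predicted positive: 123, predicted negative: 145)

268


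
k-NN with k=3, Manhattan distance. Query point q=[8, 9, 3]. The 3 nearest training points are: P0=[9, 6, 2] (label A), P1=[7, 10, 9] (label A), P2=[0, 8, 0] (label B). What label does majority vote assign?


d(q,P0) = 5  (label A)
d(q,P1) = 8  (label A)
d(q,P2) = 12  (label B)
Votes: A=2, B=1
Majority → A

A


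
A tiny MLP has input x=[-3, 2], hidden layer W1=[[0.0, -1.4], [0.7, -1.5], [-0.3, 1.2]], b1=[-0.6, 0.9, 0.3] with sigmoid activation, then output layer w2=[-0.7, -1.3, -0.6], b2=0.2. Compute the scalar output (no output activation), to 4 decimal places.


z1[0] = (0.0)·(-3) + (-1.4)·(2) - 0.6 = -3.4
z1[1] = (0.7)·(-3) + (-1.5)·(2) + 0.9 = -4.2
z1[2] = (-0.3)·(-3) + (1.2)·(2) + 0.3 = 3.6
h = sigmoid(z1) = [0.0323, 0.0148, 0.9734]
output = (-0.7)·(0.0323) + (-1.3)·(0.0148) + (-0.6)·(0.9734) + 0.2 = -0.4259

-0.4259


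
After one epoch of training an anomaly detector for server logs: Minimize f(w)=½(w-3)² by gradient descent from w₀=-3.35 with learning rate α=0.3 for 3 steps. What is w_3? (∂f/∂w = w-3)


step 1: grad = -3.35-3 = -6.35; w = -3.35 - 0.3·(-6.35) = -1.445
step 2: grad = -1.445-3 = -4.445; w = -1.445 - 0.3·(-4.445) = -0.1115
step 3: grad = -0.1115-3 = -3.1115; w = -0.1115 - 0.3·(-3.1115) = 0.82195

0.82195


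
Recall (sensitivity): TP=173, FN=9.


Recall = TP/(TP+FN)
= 173/(173+9)
= 173/182 = 95.05%

95.05%


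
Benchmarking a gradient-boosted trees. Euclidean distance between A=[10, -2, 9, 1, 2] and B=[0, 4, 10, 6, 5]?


d = √((10-0)² + (-2-4)² + (9-10)² + (1-6)² + (2-5)²)
  = √(100 + 36 + 1 + 25 + 9)
  = √171 = 13.0767

13.0767


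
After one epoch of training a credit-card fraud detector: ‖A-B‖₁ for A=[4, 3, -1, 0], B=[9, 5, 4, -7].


d = |4-9| + |3-5| + |-1-4| + |0+ 7|
  = 5 + 2 + 5 + 7
  = 19

19


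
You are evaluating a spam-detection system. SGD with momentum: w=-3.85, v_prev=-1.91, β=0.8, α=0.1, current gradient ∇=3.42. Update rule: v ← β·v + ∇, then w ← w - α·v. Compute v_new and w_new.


v_new = 0.8·-1.91 + 3.42 = -1.528 + 3.42 = 1.892
w_new = -3.85 - 0.1·1.892 = -3.85 - 0.1892 = -4.0392

v_new=1.892, w_new=-4.0392


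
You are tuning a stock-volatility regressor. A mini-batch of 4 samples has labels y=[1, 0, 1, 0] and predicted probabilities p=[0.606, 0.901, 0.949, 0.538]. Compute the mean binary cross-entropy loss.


L[0] = -ln(0.606) = 0.5009
L[1] = -ln(1-0.901) = -ln(0.099) = 2.3126
L[2] = -ln(0.949) = 0.0523
L[3] = -ln(1-0.538) = -ln(0.462) = 0.7722
mean = (0.5009 + 2.3126 + 0.0523 + 0.7722)/4 = 0.9095

0.9095


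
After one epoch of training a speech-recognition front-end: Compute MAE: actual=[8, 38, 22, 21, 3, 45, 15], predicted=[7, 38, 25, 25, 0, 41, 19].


Absolute errors: |8-7|=1, |38-38|=0, |22-25|=3, |21-25|=4, |3-0|=3, |45-41|=4, |15-19|=4
Sum = 19
MAE = 19/7 = 19/7

19/7


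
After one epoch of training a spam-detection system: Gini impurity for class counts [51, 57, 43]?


Probabilities: [51/151, 57/151, 43/151] ≈ [0.3377, 0.3775, 0.2848]
Σpᵢ² = (2601 + 3249 + 1849)/151² = 7699/22801
Gini = 1 - Σpᵢ² = 1 - 7699/22801 = 0.6623

0.6623


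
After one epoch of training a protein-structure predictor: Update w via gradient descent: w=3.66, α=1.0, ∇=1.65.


w_new = w - α·∇
= 3.66 - 1.0·1.65
= 3.66 - 1.65
= 2.01

2.01


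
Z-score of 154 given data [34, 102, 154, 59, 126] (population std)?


μ = 95, σ = 43.6073
z = (154 - 95)/43.6073 = 1.353

1.353


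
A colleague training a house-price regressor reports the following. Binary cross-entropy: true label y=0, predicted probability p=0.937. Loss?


BCE = -[y·ln(p) + (1-y)·ln(1-p)]
= -0 - 1·ln(1-0.937)
= -ln(0.063) = 2.7646

2.7646


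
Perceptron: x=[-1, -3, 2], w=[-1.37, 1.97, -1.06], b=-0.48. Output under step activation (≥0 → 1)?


z = (-1)·(-1.37) + (-3)·(1.97) + (2)·(-1.06) - 0.48
  = -7.14
step(z) = 0 (z<0)

0


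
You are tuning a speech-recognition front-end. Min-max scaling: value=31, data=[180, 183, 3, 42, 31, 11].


min=3, max=183
(31-3)/(183-3) = 28/180 = 0.1556

0.1556


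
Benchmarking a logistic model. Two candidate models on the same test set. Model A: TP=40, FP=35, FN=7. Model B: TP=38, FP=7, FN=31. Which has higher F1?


Model A: P=40/75=0.5333, R=40/47=0.8511, F1=2PR/(P+R)=2TP/(2TP+FP+FN)=80/122=0.6557
Model B: P=38/45=0.8444, R=38/69=0.5507, F1=2PR/(P+R)=2TP/(2TP+FP+FN)=76/114=0.6667
0.6557 < 0.6667 → Model B

Model B


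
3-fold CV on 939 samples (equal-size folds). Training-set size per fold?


Fold size = 939/3 = 313
Training per fold = 939 - 313 = 626

626


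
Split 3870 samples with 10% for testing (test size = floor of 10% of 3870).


Test = ⌊3870·10/100⌋ = 387
Train = 3870 - 387 = 3483

Train: 3483, Test: 387


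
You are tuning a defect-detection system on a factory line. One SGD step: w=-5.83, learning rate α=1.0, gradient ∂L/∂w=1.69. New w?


w_new = w - α·∇
= -5.83 - 1.0·1.69
= -5.83 - 1.69
= -7.52

-7.52


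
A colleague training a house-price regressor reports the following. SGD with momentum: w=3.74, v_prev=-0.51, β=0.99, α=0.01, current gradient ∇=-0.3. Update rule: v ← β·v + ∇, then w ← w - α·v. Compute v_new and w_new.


v_new = 0.99·-0.51 - 0.3 = -0.5049 - 0.3 = -0.8049
w_new = 3.74 - 0.01·-0.8049 = 3.74 + 0.008049 = 3.748049

v_new=-0.8049, w_new=3.748049


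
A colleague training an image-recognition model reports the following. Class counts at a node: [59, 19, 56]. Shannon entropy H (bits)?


Probabilities: [59/134, 19/134, 56/134] ≈ [0.4403, 0.1418, 0.4179]
H = -((59/134)·log₂(59/134) + (19/134)·log₂(19/134) + (56/134)·log₂(56/134))
  = 1.4467 bits

1.4467 bits


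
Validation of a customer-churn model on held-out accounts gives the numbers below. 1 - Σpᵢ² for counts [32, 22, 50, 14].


Probabilities: [32/118, 22/118, 50/118, 14/118] ≈ [0.2712, 0.1864, 0.4237, 0.1186]
Σpᵢ² = (1024 + 484 + 2500 + 196)/118² = 4204/13924
Gini = 1 - Σpᵢ² = 1 - 4204/13924 = 0.6981

0.6981


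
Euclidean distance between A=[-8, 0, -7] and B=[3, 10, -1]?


d = √((-8-3)² + (0-10)² + (-7+ 1)²)
  = √(121 + 100 + 36)
  = √257 = 16.0312

16.0312


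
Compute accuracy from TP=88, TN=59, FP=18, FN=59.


Accuracy = (TP+TN)/(TP+TN+FP+FN)
= (88+59)/(224)
= 147/224 = 65.62%

65.62%


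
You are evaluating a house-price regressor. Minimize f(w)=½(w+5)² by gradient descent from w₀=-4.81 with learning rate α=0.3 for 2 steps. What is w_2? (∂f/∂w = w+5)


step 1: grad = -4.81+5 = 0.19; w = -4.81 - 0.3·(0.19) = -4.867
step 2: grad = -4.867+5 = 0.133; w = -4.867 - 0.3·(0.133) = -4.9069

-4.9069


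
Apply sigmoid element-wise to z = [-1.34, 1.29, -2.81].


σ(-1.34) = 1/(1+e^1.34) = 0.2075
σ(1.29) = 1/(1+e^-1.29) = 0.7841
σ(-2.81) = 1/(1+e^2.81) = 0.0568
result = [0.2075, 0.7841, 0.0568]

[0.2075, 0.7841, 0.0568]


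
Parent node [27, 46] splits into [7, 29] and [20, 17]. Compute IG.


Parent = [27, 46], H_parent = 0.9506
H_left = 0.7107 (n=36), H_right = 0.9953 (n=37)
H_children = (36/73)·0.7107 + (37/73)·0.9953 = 0.8549
IG = 0.9506 - 0.8549 = 0.0957

0.0957


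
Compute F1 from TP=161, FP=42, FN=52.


Precision = 161/203 = 0.7931
Recall = 161/213 = 0.7559
F1 = 2·P·R/(P+R) = 2·TP/(2·TP+FP+FN) = 322/(322+42+52) = 322/416 = 0.774

0.774


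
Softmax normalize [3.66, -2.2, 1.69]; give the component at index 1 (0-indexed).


Exponentials: e^3.66=38.8613, e^-2.2=0.1108, e^1.69=5.4195
Sum = 44.3916
Softmax = [0.8754, 0.0025, 0.1221]
p[1] = 0.1108/44.3916 = 0.0025

0.0025


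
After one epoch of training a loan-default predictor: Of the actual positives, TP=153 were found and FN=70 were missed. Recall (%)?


Recall = TP/(TP+FN)
= 153/(153+70)
= 153/223 = 68.61%

68.61%


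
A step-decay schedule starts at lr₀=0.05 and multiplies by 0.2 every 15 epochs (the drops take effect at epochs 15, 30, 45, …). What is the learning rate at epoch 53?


n_drops = ⌊53/15⌋ = 3
lr = 0.05·0.2^3 = 0.05·0.008 = 0.0004

0.0004


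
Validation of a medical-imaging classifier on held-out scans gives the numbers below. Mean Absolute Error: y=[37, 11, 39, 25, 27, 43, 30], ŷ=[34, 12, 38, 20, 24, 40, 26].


Absolute errors: |37-34|=3, |11-12|=1, |39-38|=1, |25-20|=5, |27-24|=3, |43-40|=3, |30-26|=4
Sum = 20
MAE = 20/7 = 20/7

20/7


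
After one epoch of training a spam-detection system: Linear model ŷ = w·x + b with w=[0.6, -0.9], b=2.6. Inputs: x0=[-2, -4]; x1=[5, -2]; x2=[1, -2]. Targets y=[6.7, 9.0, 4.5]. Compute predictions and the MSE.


ŷ0 = (0.6)·(-2) + (-0.9)·(-4) + 2.6 = 5.0
ŷ1 = (0.6)·(5) + (-0.9)·(-2) + 2.6 = 7.4
ŷ2 = (0.6)·(1) + (-0.9)·(-2) + 2.6 = 5.0
errors² = [2.89, 2.56, 0.25]
MSE = 5.7000/3 = 1.9

1.9


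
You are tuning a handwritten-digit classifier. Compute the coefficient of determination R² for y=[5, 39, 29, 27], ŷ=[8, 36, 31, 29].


ȳ = 25
SS_res = Σ(y-ŷ)² = 26
SS_tot = Σ(y-ȳ)² = 616
R² = 1 - SS_res/SS_tot = 1 - 0.0422 = 0.9578

0.9578


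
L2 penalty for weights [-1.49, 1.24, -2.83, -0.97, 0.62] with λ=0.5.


‖w‖₂² = (-1.49)² + (1.24)² + (-2.83)² + (-0.97)² + (0.62)²
     = 2.2201 + 1.5376 + 8.0089 + 0.9409 + 0.3844
     = 13.0919
λ·‖w‖₂² = 0.5·13.0919 = 6.54595

6.54595


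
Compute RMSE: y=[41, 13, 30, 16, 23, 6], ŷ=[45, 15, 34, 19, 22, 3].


MSE = 55/6 = 9.1667
RMSE = √(55/6) = 3.0277

3.0277


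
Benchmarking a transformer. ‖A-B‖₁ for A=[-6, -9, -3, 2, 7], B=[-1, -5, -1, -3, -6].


d = |-6+ 1| + |-9+ 5| + |-3+ 1| + |2+ 3| + |7+ 6|
  = 5 + 4 + 2 + 5 + 13
  = 29

29


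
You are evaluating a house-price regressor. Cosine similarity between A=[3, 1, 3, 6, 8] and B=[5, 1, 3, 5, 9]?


A·B = 3·5 + 1·1 + 3·3 + 6·5 + 8·9 = 127
‖A‖ = √119 = 10.9087, ‖B‖ = √141 = 11.8743
cos = 127/(√119·√141) = 127/√16779 = 0.9804

0.9804


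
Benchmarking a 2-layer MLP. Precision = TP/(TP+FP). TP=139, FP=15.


Precision = TP/(TP+FP)
= 139/(139+15)
= 139/154 = 90.26%

90.26%


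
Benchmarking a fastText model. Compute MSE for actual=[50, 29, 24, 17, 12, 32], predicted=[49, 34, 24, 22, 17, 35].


Squared errors: (50-49)²=1, (29-34)²=25, (24-24)²=0, (17-22)²=25, (12-17)²=25, (32-35)²=9
Sum = 85
MSE = 85/6 = 85/6

85/6


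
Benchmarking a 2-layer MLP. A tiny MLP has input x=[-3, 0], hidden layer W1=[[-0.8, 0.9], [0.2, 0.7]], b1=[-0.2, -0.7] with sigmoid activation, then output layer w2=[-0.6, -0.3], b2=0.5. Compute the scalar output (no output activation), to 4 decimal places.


z1[0] = (-0.8)·(-3) + (0.9)·(0) - 0.2 = 2.2
z1[1] = (0.2)·(-3) + (0.7)·(0) - 0.7 = -1.3
h = sigmoid(z1) = [0.9002, 0.2142]
output = (-0.6)·(0.9002) + (-0.3)·(0.2142) + 0.5 = -0.1044

-0.1044


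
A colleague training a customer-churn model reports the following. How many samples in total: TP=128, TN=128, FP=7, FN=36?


Total = TP + TN + FP + FN
= 128 + 128 + 7 + 36
= 299
(Predicted positive: 135, predicted negative: 164)

299


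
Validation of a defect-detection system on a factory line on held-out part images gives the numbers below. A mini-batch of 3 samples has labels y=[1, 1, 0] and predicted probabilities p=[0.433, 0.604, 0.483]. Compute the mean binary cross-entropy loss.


L[0] = -ln(0.433) = 0.837
L[1] = -ln(0.604) = 0.5042
L[2] = -ln(1-0.483) = -ln(0.517) = 0.6597
mean = (0.837 + 0.5042 + 0.6597)/3 = 0.667

0.667


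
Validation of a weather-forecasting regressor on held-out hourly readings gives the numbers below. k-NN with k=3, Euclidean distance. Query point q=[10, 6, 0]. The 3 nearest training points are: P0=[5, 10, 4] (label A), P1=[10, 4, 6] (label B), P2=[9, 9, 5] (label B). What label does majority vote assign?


d(q,P0) = 7.5498  (label A)
d(q,P1) = 6.3246  (label B)
d(q,P2) = 5.9161  (label B)
Votes: A=1, B=2
Majority → B

B


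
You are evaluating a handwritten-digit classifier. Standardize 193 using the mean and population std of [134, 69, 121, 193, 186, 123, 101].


μ = 132.4286, σ = 41.0082
z = (193 - 132.4286)/41.0082 = 1.4771

1.4771


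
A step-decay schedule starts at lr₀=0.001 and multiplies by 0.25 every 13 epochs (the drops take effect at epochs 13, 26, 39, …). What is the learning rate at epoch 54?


n_drops = ⌊54/13⌋ = 4
lr = 0.001·0.25^4 = 0.001·0.00390625 = 0.00000390625

0.00000390625


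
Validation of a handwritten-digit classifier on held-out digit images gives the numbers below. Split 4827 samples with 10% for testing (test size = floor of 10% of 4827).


Test = ⌊4827·10/100⌋ = 482
Train = 4827 - 482 = 4345

Train: 4345, Test: 482


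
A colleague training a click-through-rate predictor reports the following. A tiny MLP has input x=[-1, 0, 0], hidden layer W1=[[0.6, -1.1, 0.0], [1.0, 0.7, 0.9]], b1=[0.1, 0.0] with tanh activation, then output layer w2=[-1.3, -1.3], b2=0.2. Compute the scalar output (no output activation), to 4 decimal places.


z1[0] = (0.6)·(-1) + (-1.1)·(0) + (0.0)·(0) + 0.1 = -0.5
z1[1] = (1.0)·(-1) + (0.7)·(0) + (0.9)·(0) + 0.0 = -1.0
h = tanh(z1) = [-0.4621, -0.7616]
output = (-1.3)·(-0.4621) + (-1.3)·(-0.7616) + 0.2 = 1.7908

1.7908


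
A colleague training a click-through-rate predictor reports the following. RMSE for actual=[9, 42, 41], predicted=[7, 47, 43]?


MSE = 33/3 = 11
RMSE = √(33/3) = 3.3166

3.3166


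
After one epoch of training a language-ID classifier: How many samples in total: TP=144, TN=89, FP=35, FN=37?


Total = TP + TN + FP + FN
= 144 + 89 + 35 + 37
= 305
(Predicted positive: 179, predicted negative: 126)

305


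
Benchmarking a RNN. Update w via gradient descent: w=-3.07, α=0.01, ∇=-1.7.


w_new = w - α·∇
= -3.07 - 0.01·-1.7
= -3.07 + 0.017
= -3.053

-3.053


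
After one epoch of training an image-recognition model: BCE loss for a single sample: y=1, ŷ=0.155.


BCE = -[y·ln(p) + (1-y)·ln(1-p)]
= -1·ln(0.155) - 0
= -ln(0.155) = 1.8643

1.8643


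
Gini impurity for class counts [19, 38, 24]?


Probabilities: [19/81, 38/81, 24/81] ≈ [0.2346, 0.4691, 0.2963]
Σpᵢ² = (361 + 1444 + 576)/81² = 2381/6561
Gini = 1 - Σpᵢ² = 1 - 2381/6561 = 0.6371

0.6371


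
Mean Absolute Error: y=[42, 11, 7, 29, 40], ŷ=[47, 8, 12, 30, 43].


Absolute errors: |42-47|=5, |11-8|=3, |7-12|=5, |29-30|=1, |40-43|=3
Sum = 17
MAE = 17/5 = 17/5

17/5


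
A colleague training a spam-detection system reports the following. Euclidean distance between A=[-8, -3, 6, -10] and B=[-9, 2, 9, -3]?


d = √((-8+ 9)² + (-3-2)² + (6-9)² + (-10+ 3)²)
  = √(1 + 25 + 9 + 49)
  = √84 = 9.1652

9.1652


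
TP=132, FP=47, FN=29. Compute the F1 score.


Precision = 132/179 = 0.7374
Recall = 132/161 = 0.8199
F1 = 2·P·R/(P+R) = 2·TP/(2·TP+FP+FN) = 264/(264+47+29) = 264/340 = 0.7765

0.7765


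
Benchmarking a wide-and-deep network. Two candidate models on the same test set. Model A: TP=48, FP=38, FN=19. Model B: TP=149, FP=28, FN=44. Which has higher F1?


Model A: P=48/86=0.5581, R=48/67=0.7164, F1=2PR/(P+R)=2TP/(2TP+FP+FN)=96/153=0.6275
Model B: P=149/177=0.8418, R=149/193=0.772, F1=2PR/(P+R)=2TP/(2TP+FP+FN)=298/370=0.8054
0.6275 < 0.8054 → Model B

Model B


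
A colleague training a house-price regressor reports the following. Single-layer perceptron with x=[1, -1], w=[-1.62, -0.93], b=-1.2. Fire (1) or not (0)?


z = (1)·(-1.62) + (-1)·(-0.93) - 1.2
  = -1.89
step(z) = 0 (z<0)

0


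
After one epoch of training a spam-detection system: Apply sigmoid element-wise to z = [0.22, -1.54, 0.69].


σ(0.22) = 1/(1+e^-0.22) = 0.5548
σ(-1.54) = 1/(1+e^1.54) = 0.1765
σ(0.69) = 1/(1+e^-0.69) = 0.666
result = [0.5548, 0.1765, 0.666]

[0.5548, 0.1765, 0.666]


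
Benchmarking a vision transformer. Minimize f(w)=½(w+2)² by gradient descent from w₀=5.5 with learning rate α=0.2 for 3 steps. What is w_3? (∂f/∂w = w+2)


step 1: grad = 5.5+2 = 7.5; w = 5.5 - 0.2·(7.5) = 4
step 2: grad = 4+2 = 6; w = 4 - 0.2·(6) = 2.8
step 3: grad = 2.8+2 = 4.8; w = 2.8 - 0.2·(4.8) = 1.84

1.84


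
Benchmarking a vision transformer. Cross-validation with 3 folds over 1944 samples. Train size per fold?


Fold size = 1944/3 = 648
Training per fold = 1944 - 648 = 1296

1296


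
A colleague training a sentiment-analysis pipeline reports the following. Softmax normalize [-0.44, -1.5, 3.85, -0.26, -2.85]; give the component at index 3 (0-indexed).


Exponentials: e^-0.44=0.644, e^-1.5=0.2231, e^3.85=46.9931, e^-0.26=0.7711, e^-2.85=0.0578
Sum = 48.6891
Softmax = [0.0132, 0.0046, 0.9652, 0.0158, 0.0012]
p[3] = 0.7711/48.6891 = 0.0158

0.0158


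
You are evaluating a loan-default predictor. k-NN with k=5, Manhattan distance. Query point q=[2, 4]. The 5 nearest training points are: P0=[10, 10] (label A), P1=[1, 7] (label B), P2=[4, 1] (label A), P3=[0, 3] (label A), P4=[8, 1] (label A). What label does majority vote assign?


d(q,P0) = 14  (label A)
d(q,P1) = 4  (label B)
d(q,P2) = 5  (label A)
d(q,P3) = 3  (label A)
d(q,P4) = 9  (label A)
Votes: A=4, B=1
Majority → A

A


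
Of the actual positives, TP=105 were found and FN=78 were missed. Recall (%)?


Recall = TP/(TP+FN)
= 105/(105+78)
= 105/183 = 57.38%

57.38%


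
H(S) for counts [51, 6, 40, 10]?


Probabilities: [51/107, 6/107, 40/107, 10/107] ≈ [0.4766, 0.0561, 0.3738, 0.0935]
H = -((51/107)·log₂(51/107) + (6/107)·log₂(6/107) + (40/107)·log₂(40/107) + (10/107)·log₂(10/107))
  = 1.5929 bits

1.5929 bits


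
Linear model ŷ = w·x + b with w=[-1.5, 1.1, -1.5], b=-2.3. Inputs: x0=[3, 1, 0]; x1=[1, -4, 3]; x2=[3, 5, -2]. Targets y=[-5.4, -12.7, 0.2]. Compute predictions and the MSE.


ŷ0 = (-1.5)·(3) + (1.1)·(1) + (-1.5)·(0) - 2.3 = -5.7
ŷ1 = (-1.5)·(1) + (1.1)·(-4) + (-1.5)·(3) - 2.3 = -12.7
ŷ2 = (-1.5)·(3) + (1.1)·(5) + (-1.5)·(-2) - 2.3 = 1.7
errors² = [0.09, 0.0, 2.25]
MSE = 2.3400/3 = 0.78

0.78


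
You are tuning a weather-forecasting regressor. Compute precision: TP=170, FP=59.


Precision = TP/(TP+FP)
= 170/(170+59)
= 170/229 = 74.24%

74.24%


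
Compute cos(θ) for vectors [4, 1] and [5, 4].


A·B = 4·5 + 1·4 = 24
‖A‖ = √17 = 4.1231, ‖B‖ = √41 = 6.4031
cos = 24/(√17·√41) = 24/√697 = 0.9091

0.9091


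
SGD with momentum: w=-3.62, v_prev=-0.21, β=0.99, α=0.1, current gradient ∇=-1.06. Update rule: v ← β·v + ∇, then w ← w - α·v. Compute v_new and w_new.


v_new = 0.99·-0.21 - 1.06 = -0.2079 - 1.06 = -1.2679
w_new = -3.62 - 0.1·-1.2679 = -3.62 + 0.12679 = -3.49321

v_new=-1.2679, w_new=-3.49321


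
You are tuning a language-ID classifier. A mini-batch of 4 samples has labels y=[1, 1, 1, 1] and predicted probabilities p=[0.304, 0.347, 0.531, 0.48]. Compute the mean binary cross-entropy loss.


L[0] = -ln(0.304) = 1.1907
L[1] = -ln(0.347) = 1.0584
L[2] = -ln(0.531) = 0.633
L[3] = -ln(0.48) = 0.734
mean = (1.1907 + 1.0584 + 0.633 + 0.734)/4 = 0.904

0.904


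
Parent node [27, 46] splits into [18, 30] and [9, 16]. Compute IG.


Parent = [27, 46], H_parent = 0.9506
H_left = 0.9544 (n=48), H_right = 0.9427 (n=25)
H_children = (48/73)·0.9544 + (25/73)·0.9427 = 0.9504
IG = 0.9506 - 0.9504 = 0.0002

0.0002


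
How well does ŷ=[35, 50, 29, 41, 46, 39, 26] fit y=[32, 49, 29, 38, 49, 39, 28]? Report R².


ȳ = 37.7143
SS_res = Σ(y-ŷ)² = 32
SS_tot = Σ(y-ȳ)² = 459.43
R² = 1 - SS_res/SS_tot = 1 - 0.0697 = 0.9303

0.9303


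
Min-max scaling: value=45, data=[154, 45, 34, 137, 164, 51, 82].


min=34, max=164
(45-34)/(164-34) = 11/130 = 0.0846

0.0846


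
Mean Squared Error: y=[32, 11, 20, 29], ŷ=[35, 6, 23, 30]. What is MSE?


Squared errors: (32-35)²=9, (11-6)²=25, (20-23)²=9, (29-30)²=1
Sum = 44
MSE = 44/4 = 11

11


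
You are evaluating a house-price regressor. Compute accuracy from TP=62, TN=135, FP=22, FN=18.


Accuracy = (TP+TN)/(TP+TN+FP+FN)
= (62+135)/(237)
= 197/237 = 83.12%

83.12%


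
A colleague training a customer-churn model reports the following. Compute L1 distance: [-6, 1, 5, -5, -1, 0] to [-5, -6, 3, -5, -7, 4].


d = |-6+ 5| + |1+ 6| + |5-3| + |-5+ 5| + |-1+ 7| + |0-4|
  = 1 + 7 + 2 + 0 + 6 + 4
  = 20

20


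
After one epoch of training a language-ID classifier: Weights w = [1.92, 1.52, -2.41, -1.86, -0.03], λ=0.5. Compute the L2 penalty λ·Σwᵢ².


‖w‖₂² = (1.92)² + (1.52)² + (-2.41)² + (-1.86)² + (-0.03)²
     = 3.6864 + 2.3104 + 5.8081 + 3.4596 + 0.0009
     = 15.2654
λ·‖w‖₂² = 0.5·15.2654 = 7.6327

7.6327


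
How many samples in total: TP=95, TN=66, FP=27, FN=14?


Total = TP + TN + FP + FN
= 95 + 66 + 27 + 14
= 202
(Predicted positive: 122, predicted negative: 80)

202


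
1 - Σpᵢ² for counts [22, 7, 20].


Probabilities: [22/49, 7/49, 20/49] ≈ [0.449, 0.1429, 0.4082]
Σpᵢ² = (484 + 49 + 400)/49² = 933/2401
Gini = 1 - Σpᵢ² = 1 - 933/2401 = 0.6114

0.6114


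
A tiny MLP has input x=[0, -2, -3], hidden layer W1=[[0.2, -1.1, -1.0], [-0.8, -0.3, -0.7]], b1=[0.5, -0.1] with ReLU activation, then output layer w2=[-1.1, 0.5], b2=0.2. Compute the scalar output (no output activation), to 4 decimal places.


z1[0] = (0.2)·(0) + (-1.1)·(-2) + (-1.0)·(-3) + 0.5 = 5.7
z1[1] = (-0.8)·(0) + (-0.3)·(-2) + (-0.7)·(-3) - 0.1 = 2.6
h = ReLU(z1) = [5.7, 2.6]
output = (-1.1)·(5.7) + (0.5)·(2.6) + 0.2 = -4.77

-4.77


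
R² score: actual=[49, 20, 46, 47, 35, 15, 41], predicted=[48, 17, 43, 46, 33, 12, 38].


ȳ = 36.1429
SS_res = Σ(y-ŷ)² = 42
SS_tot = Σ(y-ȳ)² = 1112.86
R² = 1 - SS_res/SS_tot = 1 - 0.0377 = 0.9623

0.9623


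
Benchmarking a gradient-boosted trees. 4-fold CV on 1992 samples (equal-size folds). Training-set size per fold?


Fold size = 1992/4 = 498
Training per fold = 1992 - 498 = 1494

1494


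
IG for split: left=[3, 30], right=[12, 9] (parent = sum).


Parent = [15, 39], H_parent = 0.8524
H_left = 0.4395 (n=33), H_right = 0.9852 (n=21)
H_children = (33/54)·0.4395 + (21/54)·0.9852 = 0.6517
IG = 0.8524 - 0.6517 = 0.2007

0.2007


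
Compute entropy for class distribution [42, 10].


Probabilities: [42/52, 10/52] ≈ [0.8077, 0.1923]
H = -((42/52)·log₂(42/52) + (10/52)·log₂(10/52))
  = 0.7063 bits

0.7063 bits


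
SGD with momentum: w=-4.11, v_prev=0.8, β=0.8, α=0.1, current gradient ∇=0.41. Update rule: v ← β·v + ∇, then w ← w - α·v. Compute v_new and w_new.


v_new = 0.8·0.8 + 0.41 = 0.64 + 0.41 = 1.05
w_new = -4.11 - 0.1·1.05 = -4.11 - 0.105 = -4.215

v_new=1.05, w_new=-4.215


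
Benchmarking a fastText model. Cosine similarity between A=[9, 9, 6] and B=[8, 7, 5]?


A·B = 9·8 + 9·7 + 6·5 = 165
‖A‖ = √198 = 14.0712, ‖B‖ = √138 = 11.7473
cos = 165/(√198·√138) = 165/√27324 = 0.9982

0.9982


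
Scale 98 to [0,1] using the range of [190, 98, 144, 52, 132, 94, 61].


min=52, max=190
(98-52)/(190-52) = 46/138 = 0.3333

0.3333


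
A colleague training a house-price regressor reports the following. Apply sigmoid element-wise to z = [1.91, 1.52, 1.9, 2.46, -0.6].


σ(1.91) = 1/(1+e^-1.91) = 0.871
σ(1.52) = 1/(1+e^-1.52) = 0.8205
σ(1.9) = 1/(1+e^-1.9) = 0.8699
σ(2.46) = 1/(1+e^-2.46) = 0.9213
σ(-0.6) = 1/(1+e^0.6) = 0.3543
result = [0.871, 0.8205, 0.8699, 0.9213, 0.3543]

[0.871, 0.8205, 0.8699, 0.9213, 0.3543]


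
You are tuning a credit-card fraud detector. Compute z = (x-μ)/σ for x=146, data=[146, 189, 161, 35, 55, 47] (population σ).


μ = 105.5, σ = 61.4214
z = (146 - 105.5)/61.4214 = 0.6594

0.6594


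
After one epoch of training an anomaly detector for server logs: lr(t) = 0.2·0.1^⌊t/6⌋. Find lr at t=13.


n_drops = ⌊13/6⌋ = 2
lr = 0.2·0.1^2 = 0.2·0.01 = 0.002

0.002


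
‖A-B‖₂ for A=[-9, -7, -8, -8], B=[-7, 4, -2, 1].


d = √((-9+ 7)² + (-7-4)² + (-8+ 2)² + (-8-1)²)
  = √(4 + 121 + 36 + 81)
  = √242 = 15.5563

15.5563


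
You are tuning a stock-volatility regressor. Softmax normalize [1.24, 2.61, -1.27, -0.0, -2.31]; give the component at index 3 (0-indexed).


Exponentials: e^1.24=3.4556, e^2.61=13.5991, e^-1.27=0.2808, e^-0.0=1, e^-2.31=0.0993
Sum = 18.4348
Softmax = [0.1875, 0.7377, 0.0152, 0.0542, 0.0054]
p[3] = 1/18.4348 = 0.0542

0.0542


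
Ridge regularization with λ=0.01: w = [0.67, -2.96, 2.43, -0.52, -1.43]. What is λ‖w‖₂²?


‖w‖₂² = (0.67)² + (-2.96)² + (2.43)² + (-0.52)² + (-1.43)²
     = 0.4489 + 8.7616 + 5.9049 + 0.2704 + 2.0449
     = 17.4307
λ·‖w‖₂² = 0.01·17.4307 = 0.174307

0.174307


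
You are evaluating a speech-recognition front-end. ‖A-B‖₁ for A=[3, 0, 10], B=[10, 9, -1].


d = |3-10| + |0-9| + |10+ 1|
  = 7 + 9 + 11
  = 27

27


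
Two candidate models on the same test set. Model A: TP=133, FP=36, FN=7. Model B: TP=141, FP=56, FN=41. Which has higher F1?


Model A: P=133/169=0.787, R=133/140=0.95, F1=2PR/(P+R)=2TP/(2TP+FP+FN)=266/309=0.8608
Model B: P=141/197=0.7157, R=141/182=0.7747, F1=2PR/(P+R)=2TP/(2TP+FP+FN)=282/379=0.7441
0.8608 > 0.7441 → Model A

Model A


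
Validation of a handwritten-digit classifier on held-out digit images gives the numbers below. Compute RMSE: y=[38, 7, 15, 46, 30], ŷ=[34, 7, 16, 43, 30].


MSE = 26/5 = 5.2
RMSE = √(26/5) = 2.2804

2.2804


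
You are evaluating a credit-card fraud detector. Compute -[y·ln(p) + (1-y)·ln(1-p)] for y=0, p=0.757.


BCE = -[y·ln(p) + (1-y)·ln(1-p)]
= -0 - 1·ln(1-0.757)
= -ln(0.243) = 1.4147

1.4147
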